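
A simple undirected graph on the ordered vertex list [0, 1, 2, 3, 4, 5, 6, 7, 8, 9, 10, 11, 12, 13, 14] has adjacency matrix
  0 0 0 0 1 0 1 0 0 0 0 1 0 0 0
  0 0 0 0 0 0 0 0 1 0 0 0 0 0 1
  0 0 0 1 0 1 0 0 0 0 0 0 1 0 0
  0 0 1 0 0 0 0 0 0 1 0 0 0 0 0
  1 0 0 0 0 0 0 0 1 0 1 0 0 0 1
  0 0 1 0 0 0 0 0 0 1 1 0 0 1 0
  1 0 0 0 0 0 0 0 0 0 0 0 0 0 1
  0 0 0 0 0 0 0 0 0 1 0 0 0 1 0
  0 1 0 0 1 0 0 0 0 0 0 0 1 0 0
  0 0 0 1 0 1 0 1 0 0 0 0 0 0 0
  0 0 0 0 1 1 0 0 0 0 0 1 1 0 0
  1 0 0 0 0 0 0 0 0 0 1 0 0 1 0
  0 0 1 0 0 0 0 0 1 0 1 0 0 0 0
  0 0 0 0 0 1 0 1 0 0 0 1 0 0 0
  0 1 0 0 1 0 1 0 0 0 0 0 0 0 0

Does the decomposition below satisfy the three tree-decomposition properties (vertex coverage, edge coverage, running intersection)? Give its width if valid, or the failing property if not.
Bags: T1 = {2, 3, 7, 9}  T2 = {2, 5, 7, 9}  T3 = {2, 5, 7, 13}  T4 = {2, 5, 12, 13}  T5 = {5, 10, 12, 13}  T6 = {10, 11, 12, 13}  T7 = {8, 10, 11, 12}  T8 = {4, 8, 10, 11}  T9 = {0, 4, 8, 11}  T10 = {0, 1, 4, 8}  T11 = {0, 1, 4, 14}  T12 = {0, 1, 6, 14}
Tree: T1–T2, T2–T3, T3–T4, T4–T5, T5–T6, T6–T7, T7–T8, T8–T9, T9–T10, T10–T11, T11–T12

Yes; width 3.

Checking the three conditions: (i) the bags cover all of {0, 1, 2, 3, 4, 5, 6, 7, 8, 9, 10, 11, 12, 13, 14}; (ii) for each edge, some bag contains both endpoints; (iii) the bags containing any fixed vertex form a subtree. All hold, so the decomposition is valid with width 4 − 1 = 3.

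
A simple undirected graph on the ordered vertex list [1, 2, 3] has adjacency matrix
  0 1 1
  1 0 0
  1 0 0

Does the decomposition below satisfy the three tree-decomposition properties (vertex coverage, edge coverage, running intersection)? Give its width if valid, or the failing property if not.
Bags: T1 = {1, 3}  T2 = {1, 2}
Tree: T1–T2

Checking the three conditions: (i) the bags cover all of {1, 2, 3}; (ii) for each edge, some bag contains both endpoints; (iii) the bags containing any fixed vertex form a subtree. All hold, so the decomposition is valid with width 2 − 1 = 1.

Yes; width 1.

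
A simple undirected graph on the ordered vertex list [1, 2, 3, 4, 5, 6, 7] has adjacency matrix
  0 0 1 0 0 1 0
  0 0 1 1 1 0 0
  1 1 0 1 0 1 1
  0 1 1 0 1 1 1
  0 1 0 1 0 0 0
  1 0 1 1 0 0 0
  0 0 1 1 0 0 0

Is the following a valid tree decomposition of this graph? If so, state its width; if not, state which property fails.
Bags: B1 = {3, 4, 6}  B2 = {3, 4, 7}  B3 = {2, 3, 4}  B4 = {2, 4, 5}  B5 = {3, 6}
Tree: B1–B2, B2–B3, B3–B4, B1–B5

A tree decomposition must satisfy three properties: every vertex lies in some bag; for every edge, both endpoints lie together in some bag; and for every vertex, the bags containing it form a connected subtree. Here vertex 1 appears in no bag, so the decomposition is invalid.

No — vertex 1 appears in no bag.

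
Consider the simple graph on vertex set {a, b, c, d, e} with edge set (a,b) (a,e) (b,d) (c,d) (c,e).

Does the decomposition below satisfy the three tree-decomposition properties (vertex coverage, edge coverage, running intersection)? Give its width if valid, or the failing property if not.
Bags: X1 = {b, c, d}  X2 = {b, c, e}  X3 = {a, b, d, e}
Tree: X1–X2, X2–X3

A tree decomposition must satisfy three properties: every vertex lies in some bag; for every edge, both endpoints lie together in some bag; and for every vertex, the bags containing it form a connected subtree. Here bags containing vertex d are not connected in the tree, so the decomposition is invalid.

No — bags containing vertex d are not connected in the tree.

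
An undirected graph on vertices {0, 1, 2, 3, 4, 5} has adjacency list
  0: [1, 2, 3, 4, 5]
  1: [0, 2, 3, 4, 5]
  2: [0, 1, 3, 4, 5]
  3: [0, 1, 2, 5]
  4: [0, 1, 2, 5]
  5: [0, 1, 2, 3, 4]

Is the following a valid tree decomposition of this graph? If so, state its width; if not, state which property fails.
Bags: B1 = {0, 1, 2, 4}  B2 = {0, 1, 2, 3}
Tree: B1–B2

No — vertex 5 appears in no bag.

A tree decomposition must satisfy three properties: every vertex lies in some bag; for every edge, both endpoints lie together in some bag; and for every vertex, the bags containing it form a connected subtree. Here vertex 5 appears in no bag, so the decomposition is invalid.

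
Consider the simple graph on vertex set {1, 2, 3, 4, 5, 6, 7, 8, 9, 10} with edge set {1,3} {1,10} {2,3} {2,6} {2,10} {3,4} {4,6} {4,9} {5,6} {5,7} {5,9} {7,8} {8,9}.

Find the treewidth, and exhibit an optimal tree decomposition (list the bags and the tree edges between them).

Treewidth 2.
One optimal decomposition is:
Bags: B1 = {1, 2, 10}  B2 = {1, 2, 3}  B3 = {2, 3, 6}  B4 = {3, 4, 6}  B5 = {4, 5, 6}  B6 = {4, 5, 9}  B7 = {5, 7, 9}  B8 = {7, 8, 9}
Tree: B1–B2, B2–B3, B3–B4, B4–B5, B5–B6, B6–B7, B7–B8

Every bag has size at most 3, so the width is 3 − 1 = 2 and tw(G) ≤ 2. For the lower bound, G contains the cycle 10–1–3–2–10, so G is not a forest; only forests have treewidth ≤ 1, hence tw(G) ≥ 2. Hence tw(G) = 2 exactly.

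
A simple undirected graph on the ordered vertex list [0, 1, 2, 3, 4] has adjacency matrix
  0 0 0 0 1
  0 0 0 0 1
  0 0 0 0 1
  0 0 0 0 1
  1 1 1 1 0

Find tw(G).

A width-1 tree decomposition is:
Bags: B1 = {0, 4}  B2 = {2, 4}  B3 = {1, 4}  B4 = {3, 4}
Tree: B1–B2, B1–B3, B2–B4
Every bag has size at most 2, so the width is 2 − 1 = 1 and tw(G) ≤ 1. Any graph with an edge has treewidth ≥ 1, and G has the edge 4–0. Therefore the treewidth is 1.

1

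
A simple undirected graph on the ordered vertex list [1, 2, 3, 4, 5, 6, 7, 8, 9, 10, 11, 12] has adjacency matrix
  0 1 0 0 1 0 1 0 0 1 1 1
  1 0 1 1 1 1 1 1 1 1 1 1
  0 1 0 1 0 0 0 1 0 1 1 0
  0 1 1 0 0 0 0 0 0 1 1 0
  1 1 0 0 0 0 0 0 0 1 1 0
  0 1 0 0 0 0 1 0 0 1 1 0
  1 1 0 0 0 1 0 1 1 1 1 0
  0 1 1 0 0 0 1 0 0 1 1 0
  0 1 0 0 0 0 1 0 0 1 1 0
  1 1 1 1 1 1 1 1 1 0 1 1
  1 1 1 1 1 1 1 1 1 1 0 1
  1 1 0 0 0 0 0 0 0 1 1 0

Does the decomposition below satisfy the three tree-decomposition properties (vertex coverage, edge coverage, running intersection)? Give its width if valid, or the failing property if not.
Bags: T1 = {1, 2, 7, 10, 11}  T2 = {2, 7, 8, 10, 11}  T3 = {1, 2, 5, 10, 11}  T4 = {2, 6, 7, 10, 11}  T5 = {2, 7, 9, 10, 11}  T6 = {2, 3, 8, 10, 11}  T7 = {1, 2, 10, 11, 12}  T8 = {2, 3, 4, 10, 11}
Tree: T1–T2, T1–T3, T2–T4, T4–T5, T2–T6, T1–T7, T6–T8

Yes; width 4.

Checking the three conditions: (i) the bags cover all of {1, 2, 3, 4, 5, 6, 7, 8, 9, 10, 11, 12}; (ii) for each edge, some bag contains both endpoints; (iii) the bags containing any fixed vertex form a subtree. All hold, so the decomposition is valid with width 5 − 1 = 4.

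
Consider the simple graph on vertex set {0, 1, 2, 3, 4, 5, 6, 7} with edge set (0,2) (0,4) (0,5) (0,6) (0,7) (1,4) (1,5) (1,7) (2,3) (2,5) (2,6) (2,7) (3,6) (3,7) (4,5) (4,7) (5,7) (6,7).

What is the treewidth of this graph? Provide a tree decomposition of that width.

Treewidth 3.
One optimal decomposition is:
Bags: B1 = {0, 2, 5, 7}  B2 = {0, 2, 6, 7}  B3 = {2, 3, 6, 7}  B4 = {0, 4, 5, 7}  B5 = {1, 4, 5, 7}
Tree: B1–B2, B2–B3, B1–B4, B4–B5

Every bag has size at most 4, so the width is 4 − 1 = 3 and tw(G) ≤ 3. For the lower bound, the 4 vertices {0, 2, 5, 7} are pairwise adjacent, and any tree decomposition puts a clique entirely inside one bag — forcing width ≥ 3. Hence tw(G) = 3 exactly.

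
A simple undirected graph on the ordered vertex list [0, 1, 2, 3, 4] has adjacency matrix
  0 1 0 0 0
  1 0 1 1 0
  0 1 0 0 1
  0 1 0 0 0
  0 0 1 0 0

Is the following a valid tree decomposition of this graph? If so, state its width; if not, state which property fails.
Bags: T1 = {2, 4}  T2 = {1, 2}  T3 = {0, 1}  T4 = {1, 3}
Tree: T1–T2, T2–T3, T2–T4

Yes; width 1.

Checking the three conditions: (i) the bags cover all of {0, 1, 2, 3, 4}; (ii) for each edge, some bag contains both endpoints; (iii) the bags containing any fixed vertex form a subtree. All hold, so the decomposition is valid with width 2 − 1 = 1.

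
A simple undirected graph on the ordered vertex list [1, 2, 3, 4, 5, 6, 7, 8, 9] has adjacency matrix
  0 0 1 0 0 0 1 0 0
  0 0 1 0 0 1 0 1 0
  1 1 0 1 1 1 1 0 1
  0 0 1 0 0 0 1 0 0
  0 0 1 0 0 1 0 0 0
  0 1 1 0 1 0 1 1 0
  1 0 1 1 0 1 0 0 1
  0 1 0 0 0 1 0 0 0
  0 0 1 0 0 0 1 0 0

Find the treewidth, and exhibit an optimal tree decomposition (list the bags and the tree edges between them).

Treewidth 2.
One such decomposition:
Bags: B1 = {3, 6, 7}  B2 = {3, 4, 7}  B3 = {3, 5, 6}  B4 = {2, 3, 6}  B5 = {3, 7, 9}  B6 = {2, 6, 8}  B7 = {1, 3, 7}
Tree: B1–B2, B1–B3, B3–B4, B2–B5, B4–B6, B5–B7

Every bag has size at most 3, so the width is 3 − 1 = 2 and tw(G) ≤ 2. For the lower bound, the 3 vertices {2, 6, 8} are pairwise adjacent, and any tree decomposition puts a clique entirely inside one bag — forcing width ≥ 2. Hence tw(G) = 2 exactly.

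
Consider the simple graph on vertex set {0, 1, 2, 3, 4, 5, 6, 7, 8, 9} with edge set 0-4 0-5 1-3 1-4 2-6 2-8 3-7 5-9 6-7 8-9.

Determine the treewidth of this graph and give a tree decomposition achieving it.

Treewidth 2.
Bags: B1 = {3, 6, 7}  B2 = {2, 3, 6}  B3 = {2, 3, 8}  B4 = {3, 8, 9}  B5 = {3, 5, 9}  B6 = {0, 3, 5}  B7 = {0, 3, 4}  B8 = {1, 3, 4}
Tree: B1–B2, B2–B3, B3–B4, B4–B5, B5–B6, B6–B7, B7–B8

The largest bag has 3 vertices, giving width 2; this decomposition certifies tw(G) ≤ 2. For the lower bound, G contains the cycle 3–7–6–2–8–9–5–0–4–1–3, so G is not a forest; only forests have treewidth ≤ 1, hence tw(G) ≥ 2. Hence tw(G) = 2 exactly.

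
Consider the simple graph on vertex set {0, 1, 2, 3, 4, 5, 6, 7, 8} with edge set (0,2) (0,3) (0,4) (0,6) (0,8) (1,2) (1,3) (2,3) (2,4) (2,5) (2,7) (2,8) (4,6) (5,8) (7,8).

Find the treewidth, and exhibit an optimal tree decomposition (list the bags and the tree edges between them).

Each bag holds 3 vertices, so the decomposition has width 2, which upper-bounds the treewidth. Conversely, {0, 2, 8} is a clique of size 3, and the vertices of any clique must share a bag in every tree decomposition; so some bag has ≥ 3 vertices and tw(G) ≥ 2. Hence tw(G) = 2 exactly.

Treewidth 2.
Bags: B1 = {0, 2, 8}  B2 = {0, 2, 3}  B3 = {2, 5, 8}  B4 = {0, 2, 4}  B5 = {0, 4, 6}  B6 = {2, 7, 8}  B7 = {1, 2, 3}
Tree: B1–B2, B1–B3, B1–B4, B4–B5, B1–B6, B2–B7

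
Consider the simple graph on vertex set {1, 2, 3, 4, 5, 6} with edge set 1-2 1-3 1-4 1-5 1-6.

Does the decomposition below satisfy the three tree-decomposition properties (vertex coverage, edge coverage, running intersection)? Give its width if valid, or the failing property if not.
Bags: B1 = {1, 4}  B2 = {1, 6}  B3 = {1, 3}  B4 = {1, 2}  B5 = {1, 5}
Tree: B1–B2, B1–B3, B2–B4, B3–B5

Yes; width 1.

Checking the three conditions: (i) the bags cover all of {1, 2, 3, 4, 5, 6}; (ii) for each edge, some bag contains both endpoints; (iii) the bags containing any fixed vertex form a subtree. All hold, so the decomposition is valid with width 2 − 1 = 1.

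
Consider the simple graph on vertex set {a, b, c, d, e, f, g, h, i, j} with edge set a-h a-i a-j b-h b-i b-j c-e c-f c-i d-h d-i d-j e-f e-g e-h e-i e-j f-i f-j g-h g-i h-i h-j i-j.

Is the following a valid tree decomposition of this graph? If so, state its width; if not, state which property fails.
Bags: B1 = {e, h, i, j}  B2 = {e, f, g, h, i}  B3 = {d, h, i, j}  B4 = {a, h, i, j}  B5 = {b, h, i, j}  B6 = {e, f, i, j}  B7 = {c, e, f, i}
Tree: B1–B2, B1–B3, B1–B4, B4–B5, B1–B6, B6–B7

No — bags containing vertex f are not connected in the tree.

A tree decomposition must satisfy three properties: every vertex lies in some bag; for every edge, both endpoints lie together in some bag; and for every vertex, the bags containing it form a connected subtree. Here bags containing vertex f are not connected in the tree, so the decomposition is invalid.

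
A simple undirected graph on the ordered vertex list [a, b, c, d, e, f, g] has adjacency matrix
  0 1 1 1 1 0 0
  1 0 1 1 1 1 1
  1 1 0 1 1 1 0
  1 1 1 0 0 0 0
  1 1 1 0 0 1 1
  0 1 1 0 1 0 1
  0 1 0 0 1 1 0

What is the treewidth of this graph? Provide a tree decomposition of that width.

Treewidth 3.
Bags: B1 = {a, b, c, e}  B2 = {a, b, c, d}  B3 = {b, c, e, f}  B4 = {b, e, f, g}
Tree: B1–B2, B1–B3, B3–B4

Every bag has size at most 4, so the width is 4 − 1 = 3 and tw(G) ≤ 3. On the other hand G contains the 4-clique {b, e, f, g}. A clique must lie in a single bag of any decomposition, so no decomposition can have width below 3. Combining the bounds, tw(G) = 3.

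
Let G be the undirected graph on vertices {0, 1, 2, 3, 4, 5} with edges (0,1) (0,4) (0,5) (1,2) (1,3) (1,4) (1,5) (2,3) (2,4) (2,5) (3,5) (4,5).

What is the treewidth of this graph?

A width-3 tree decomposition is:
Bags: B1 = {1, 2, 3, 5}  B2 = {1, 2, 4, 5}  B3 = {0, 1, 4, 5}
Tree: B1–B2, B2–B3
Every bag has size at most 4, so the width is 4 − 1 = 3 and tw(G) ≤ 3. Conversely, {0, 1, 4, 5} is a clique of size 4, and the vertices of any clique must share a bag in every tree decomposition; so some bag has ≥ 4 vertices and tw(G) ≥ 3. Therefore the treewidth is 3.

3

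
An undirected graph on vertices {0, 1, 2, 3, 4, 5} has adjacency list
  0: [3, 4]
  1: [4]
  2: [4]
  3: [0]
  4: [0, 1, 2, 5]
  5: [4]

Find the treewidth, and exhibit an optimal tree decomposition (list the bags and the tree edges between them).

Treewidth 1.
One optimal decomposition is:
Bags: B1 = {2, 4}  B2 = {0, 4}  B3 = {0, 3}  B4 = {4, 5}  B5 = {1, 4}
Tree: B1–B2, B2–B3, B2–B4, B2–B5

The largest bag has 2 vertices, giving width 1; this decomposition certifies tw(G) ≤ 1. G has an edge, so its treewidth is at least 1. The upper and lower bounds meet at 1, so that is the treewidth.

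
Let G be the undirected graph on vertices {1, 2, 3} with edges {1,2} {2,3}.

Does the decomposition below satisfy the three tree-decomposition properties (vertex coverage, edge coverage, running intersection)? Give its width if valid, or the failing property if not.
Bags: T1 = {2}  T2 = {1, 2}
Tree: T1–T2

A tree decomposition must satisfy three properties: every vertex lies in some bag; for every edge, both endpoints lie together in some bag; and for every vertex, the bags containing it form a connected subtree. Here vertex 3 appears in no bag, so the decomposition is invalid.

No — vertex 3 appears in no bag.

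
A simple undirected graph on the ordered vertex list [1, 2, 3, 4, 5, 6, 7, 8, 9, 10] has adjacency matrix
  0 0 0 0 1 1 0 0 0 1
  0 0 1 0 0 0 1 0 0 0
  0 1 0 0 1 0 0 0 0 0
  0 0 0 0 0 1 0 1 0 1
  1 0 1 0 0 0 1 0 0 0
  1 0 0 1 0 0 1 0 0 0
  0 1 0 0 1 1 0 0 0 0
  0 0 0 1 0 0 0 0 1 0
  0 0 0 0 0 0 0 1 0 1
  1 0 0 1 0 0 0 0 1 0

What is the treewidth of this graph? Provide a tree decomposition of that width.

Treewidth 2.
One such decomposition:
Bags: B1 = {2, 3, 5}  B2 = {2, 5, 7}  B3 = {1, 5, 7}  B4 = {1, 6, 7}  B5 = {1, 6, 10}  B6 = {4, 6, 10}  B7 = {4, 9, 10}  B8 = {4, 8, 9}
Tree: B1–B2, B2–B3, B3–B4, B4–B5, B5–B6, B6–B7, B7–B8

The largest bag has 3 vertices, giving width 2; this decomposition certifies tw(G) ≤ 2. The edges 3–2–7–5–3 form a cycle, so G is not a tree and its treewidth is at least 2. Combining the bounds, tw(G) = 2.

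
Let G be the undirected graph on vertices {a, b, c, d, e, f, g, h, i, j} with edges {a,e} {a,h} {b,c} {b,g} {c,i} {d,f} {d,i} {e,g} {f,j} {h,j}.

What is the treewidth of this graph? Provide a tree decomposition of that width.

The largest bag has 3 vertices, giving width 2; this decomposition certifies tw(G) ≤ 2. For the lower bound, G contains the cycle f–j–h–a–e–g–b–c–i–d–f, so G is not a forest; only forests have treewidth ≤ 1, hence tw(G) ≥ 2. Therefore the treewidth is 2.

Treewidth 2.
One such decomposition:
Bags: B1 = {f, h, j}  B2 = {a, f, h}  B3 = {a, e, f}  B4 = {e, f, g}  B5 = {b, f, g}  B6 = {b, c, f}  B7 = {c, f, i}  B8 = {d, f, i}
Tree: B1–B2, B2–B3, B3–B4, B4–B5, B5–B6, B6–B7, B7–B8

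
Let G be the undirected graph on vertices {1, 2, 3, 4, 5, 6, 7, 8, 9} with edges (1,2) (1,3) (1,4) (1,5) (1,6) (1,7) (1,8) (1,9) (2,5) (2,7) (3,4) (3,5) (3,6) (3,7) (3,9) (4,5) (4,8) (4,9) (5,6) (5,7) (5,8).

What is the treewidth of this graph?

A width-3 tree decomposition is:
Bags: B1 = {1, 3, 5, 7}  B2 = {1, 3, 4, 5}  B3 = {1, 4, 5, 8}  B4 = {1, 3, 4, 9}  B5 = {1, 3, 5, 6}  B6 = {1, 2, 5, 7}
Tree: B1–B2, B2–B3, B2–B4, B1–B5, B1–B6
Every bag has size at most 4, so the width is 4 − 1 = 3 and tw(G) ≤ 3. For the lower bound, the 4 vertices {1, 3, 4, 9} are pairwise adjacent, and any tree decomposition puts a clique entirely inside one bag — forcing width ≥ 3. The upper and lower bounds meet at 3, so that is the treewidth.

3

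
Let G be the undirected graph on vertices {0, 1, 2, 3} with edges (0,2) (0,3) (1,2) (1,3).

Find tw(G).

A width-2 tree decomposition is:
Bags: B1 = {0, 2, 3}  B2 = {1, 2, 3}
Tree: B1–B2
The largest bag has 3 vertices, giving width 2; this decomposition certifies tw(G) ≤ 2. The edges 3–0–2–1–3 form a cycle, so G is not a tree and its treewidth is at least 2. The upper and lower bounds meet at 2, so that is the treewidth.

2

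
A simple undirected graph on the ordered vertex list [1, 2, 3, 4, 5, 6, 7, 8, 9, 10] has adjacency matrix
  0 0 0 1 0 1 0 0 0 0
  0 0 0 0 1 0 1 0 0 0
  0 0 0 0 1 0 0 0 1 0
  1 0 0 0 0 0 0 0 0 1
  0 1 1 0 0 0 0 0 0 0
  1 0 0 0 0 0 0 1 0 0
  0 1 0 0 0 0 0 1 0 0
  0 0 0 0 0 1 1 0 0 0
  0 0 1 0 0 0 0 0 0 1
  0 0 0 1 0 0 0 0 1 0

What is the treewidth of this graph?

A width-2 tree decomposition is:
Bags: B1 = {1, 6, 8}  B2 = {1, 7, 8}  B3 = {1, 2, 7}  B4 = {1, 2, 5}  B5 = {1, 3, 5}  B6 = {1, 3, 9}  B7 = {1, 9, 10}  B8 = {1, 4, 10}
Tree: B1–B2, B2–B3, B3–B4, B4–B5, B5–B6, B6–B7, B7–B8
Each bag holds 3 vertices, so the decomposition has width 2, which upper-bounds the treewidth. Since 1–6–8–7–2–5–3–9–10–4–1 is a cycle in G, G is not acyclic. Forests are exactly the graphs of treewidth ≤ 1, so tw(G) ≥ 2. The upper and lower bounds meet at 2, so that is the treewidth.

2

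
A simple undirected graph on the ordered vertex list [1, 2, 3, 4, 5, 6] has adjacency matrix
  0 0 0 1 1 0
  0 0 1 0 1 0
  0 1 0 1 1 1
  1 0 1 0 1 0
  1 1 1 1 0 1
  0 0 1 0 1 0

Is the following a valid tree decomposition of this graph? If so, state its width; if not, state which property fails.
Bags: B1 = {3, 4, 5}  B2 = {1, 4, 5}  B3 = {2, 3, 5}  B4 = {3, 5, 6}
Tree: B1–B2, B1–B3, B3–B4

Yes; width 2.

Vertex coverage: the bags together contain {1, 2, 3, 4, 5, 6}, the full vertex set. Edge coverage: each edge of G has both endpoints in at least one bag. Running intersection: for every vertex, the bags containing it form a connected subtree. All three properties hold, so this is a valid tree decomposition of width max|bag| − 1 = 2, and hence tw(G) ≤ 2.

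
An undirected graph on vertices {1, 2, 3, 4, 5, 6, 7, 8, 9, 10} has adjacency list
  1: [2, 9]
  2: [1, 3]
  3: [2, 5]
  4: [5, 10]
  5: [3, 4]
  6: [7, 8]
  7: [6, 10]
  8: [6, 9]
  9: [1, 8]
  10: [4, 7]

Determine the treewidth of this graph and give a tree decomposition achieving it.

Treewidth 2.
One such decomposition:
Bags: B1 = {1, 2, 9}  B2 = {2, 8, 9}  B3 = {2, 6, 8}  B4 = {2, 6, 7}  B5 = {2, 7, 10}  B6 = {2, 4, 10}  B7 = {2, 4, 5}  B8 = {2, 3, 5}
Tree: B1–B2, B2–B3, B3–B4, B4–B5, B5–B6, B6–B7, B7–B8

Each bag holds 3 vertices, so the decomposition has width 2, which upper-bounds the treewidth. Since 2–1–9–8–6–7–10–4–5–3–2 is a cycle in G, G is not acyclic. Forests are exactly the graphs of treewidth ≤ 1, so tw(G) ≥ 2. The upper and lower bounds meet at 2, so that is the treewidth.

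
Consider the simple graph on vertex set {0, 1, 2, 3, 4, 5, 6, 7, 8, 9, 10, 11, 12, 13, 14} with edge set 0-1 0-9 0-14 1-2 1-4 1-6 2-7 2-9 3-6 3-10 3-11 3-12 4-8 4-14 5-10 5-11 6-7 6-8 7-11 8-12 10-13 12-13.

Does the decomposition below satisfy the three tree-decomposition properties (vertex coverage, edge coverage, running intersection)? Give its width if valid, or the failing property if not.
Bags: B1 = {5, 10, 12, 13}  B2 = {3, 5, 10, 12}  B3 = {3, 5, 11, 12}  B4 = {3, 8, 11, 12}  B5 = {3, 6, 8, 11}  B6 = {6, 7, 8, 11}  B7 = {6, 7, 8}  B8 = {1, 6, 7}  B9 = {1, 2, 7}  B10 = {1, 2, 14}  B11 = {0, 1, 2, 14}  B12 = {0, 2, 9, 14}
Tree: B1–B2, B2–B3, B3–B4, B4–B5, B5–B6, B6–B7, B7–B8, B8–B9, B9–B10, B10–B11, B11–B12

A tree decomposition must satisfy three properties: every vertex lies in some bag; for every edge, both endpoints lie together in some bag; and for every vertex, the bags containing it form a connected subtree. Here vertex 4 appears in no bag, so the decomposition is invalid.

No — vertex 4 appears in no bag.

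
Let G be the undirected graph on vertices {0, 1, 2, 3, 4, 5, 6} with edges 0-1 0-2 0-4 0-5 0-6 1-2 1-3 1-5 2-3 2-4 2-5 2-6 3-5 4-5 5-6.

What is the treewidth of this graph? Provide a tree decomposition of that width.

Treewidth 3.
One optimal decomposition is:
Bags: B1 = {0, 2, 5, 6}  B2 = {0, 2, 4, 5}  B3 = {0, 1, 2, 5}  B4 = {1, 2, 3, 5}
Tree: B1–B2, B1–B3, B3–B4

Each bag holds 4 vertices, so the decomposition has width 3, which upper-bounds the treewidth. Conversely, {0, 1, 2, 5} is a clique of size 4, and the vertices of any clique must share a bag in every tree decomposition; so some bag has ≥ 4 vertices and tw(G) ≥ 3. Hence tw(G) = 3 exactly.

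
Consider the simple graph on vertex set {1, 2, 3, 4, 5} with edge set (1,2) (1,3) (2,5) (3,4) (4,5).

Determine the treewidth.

2

A width-2 tree decomposition is:
Bags: B1 = {1, 2, 5}  B2 = {1, 4, 5}  B3 = {1, 3, 4}
Tree: B1–B2, B2–B3
The largest bag has 3 vertices, giving width 2; this decomposition certifies tw(G) ≤ 2. The edges 1–2–5–4–3–1 form a cycle, so G is not a tree and its treewidth is at least 2. Combining the bounds, tw(G) = 2.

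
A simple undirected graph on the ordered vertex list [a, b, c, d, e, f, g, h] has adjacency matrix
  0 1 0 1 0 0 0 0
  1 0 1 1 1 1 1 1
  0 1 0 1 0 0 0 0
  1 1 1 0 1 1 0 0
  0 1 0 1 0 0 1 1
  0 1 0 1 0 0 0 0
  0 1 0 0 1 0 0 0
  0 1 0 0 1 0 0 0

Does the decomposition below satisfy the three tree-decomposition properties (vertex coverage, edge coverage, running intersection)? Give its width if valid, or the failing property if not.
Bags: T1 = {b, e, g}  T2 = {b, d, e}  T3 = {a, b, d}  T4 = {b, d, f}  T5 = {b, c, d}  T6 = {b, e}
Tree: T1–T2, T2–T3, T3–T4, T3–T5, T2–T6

No — vertex h appears in no bag.

A tree decomposition must satisfy three properties: every vertex lies in some bag; for every edge, both endpoints lie together in some bag; and for every vertex, the bags containing it form a connected subtree. Here vertex h appears in no bag, so the decomposition is invalid.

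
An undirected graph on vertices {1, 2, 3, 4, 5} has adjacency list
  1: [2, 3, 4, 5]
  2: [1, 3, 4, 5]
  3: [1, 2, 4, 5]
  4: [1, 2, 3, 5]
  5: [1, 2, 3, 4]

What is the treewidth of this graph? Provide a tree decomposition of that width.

Treewidth 4.
Bags: B1 = {1, 2, 3, 4, 5}
Tree: (single bag)

A single bag containing all 5 vertices is trivially a valid decomposition of width 4. For the lower bound, the 5 vertices {1, 2, 3, 4, 5} are pairwise adjacent, and any tree decomposition puts a clique entirely inside one bag — forcing width ≥ 4. Combining the bounds, tw(G) = 4.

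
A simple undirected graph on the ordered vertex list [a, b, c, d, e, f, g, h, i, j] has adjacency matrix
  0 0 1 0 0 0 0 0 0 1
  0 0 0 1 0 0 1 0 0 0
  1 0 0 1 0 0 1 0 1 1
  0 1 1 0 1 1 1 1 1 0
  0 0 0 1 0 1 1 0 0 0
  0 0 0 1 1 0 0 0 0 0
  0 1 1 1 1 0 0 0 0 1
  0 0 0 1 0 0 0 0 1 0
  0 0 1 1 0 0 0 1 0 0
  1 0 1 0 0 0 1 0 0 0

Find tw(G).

2

A width-2 tree decomposition is:
Bags: B1 = {c, d, g}  B2 = {b, d, g}  B3 = {d, e, g}  B4 = {c, g, j}  B5 = {a, c, j}  B6 = {c, d, i}  B7 = {d, h, i}  B8 = {d, e, f}
Tree: B1–B2, B1–B3, B1–B4, B4–B5, B1–B6, B6–B7, B3–B8
Each bag holds 3 vertices, so the decomposition has width 2, which upper-bounds the treewidth. Conversely, {d, e, g} is a clique of size 3, and the vertices of any clique must share a bag in every tree decomposition; so some bag has ≥ 3 vertices and tw(G) ≥ 2. Combining the bounds, tw(G) = 2.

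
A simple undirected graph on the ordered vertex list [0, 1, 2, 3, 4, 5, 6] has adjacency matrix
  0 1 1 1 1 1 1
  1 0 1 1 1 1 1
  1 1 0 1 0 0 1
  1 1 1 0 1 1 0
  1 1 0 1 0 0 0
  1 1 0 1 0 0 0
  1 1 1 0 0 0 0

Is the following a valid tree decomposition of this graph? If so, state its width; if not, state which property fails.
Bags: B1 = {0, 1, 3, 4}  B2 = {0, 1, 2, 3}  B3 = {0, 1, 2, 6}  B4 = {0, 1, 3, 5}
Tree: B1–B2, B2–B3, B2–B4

Yes; width 3.

Every vertex of G appears in some bag (union = {0, 1, 2, 3, 4, 5, 6}); every edge is covered by a bag; and for each vertex v the set of bags containing v is connected in the bag tree. The decomposition is therefore valid. The largest bag has 4 vertices, so the width is 3.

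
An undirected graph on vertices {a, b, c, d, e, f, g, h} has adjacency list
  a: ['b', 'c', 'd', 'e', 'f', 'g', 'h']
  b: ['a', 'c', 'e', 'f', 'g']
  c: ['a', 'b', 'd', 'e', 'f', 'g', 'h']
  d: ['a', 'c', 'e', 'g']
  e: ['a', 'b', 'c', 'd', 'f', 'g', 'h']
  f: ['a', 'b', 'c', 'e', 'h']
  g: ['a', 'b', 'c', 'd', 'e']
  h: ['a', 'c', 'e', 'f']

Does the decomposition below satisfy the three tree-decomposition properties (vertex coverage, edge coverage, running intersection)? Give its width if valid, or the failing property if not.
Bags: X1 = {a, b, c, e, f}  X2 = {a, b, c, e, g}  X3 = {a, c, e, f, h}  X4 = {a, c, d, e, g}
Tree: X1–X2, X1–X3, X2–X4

Yes; width 4.

Every vertex of G appears in some bag (union = {a, b, c, d, e, f, g, h}); every edge is covered by a bag; and for each vertex v the set of bags containing v is connected in the bag tree. The decomposition is therefore valid. The largest bag has 5 vertices, so the width is 4.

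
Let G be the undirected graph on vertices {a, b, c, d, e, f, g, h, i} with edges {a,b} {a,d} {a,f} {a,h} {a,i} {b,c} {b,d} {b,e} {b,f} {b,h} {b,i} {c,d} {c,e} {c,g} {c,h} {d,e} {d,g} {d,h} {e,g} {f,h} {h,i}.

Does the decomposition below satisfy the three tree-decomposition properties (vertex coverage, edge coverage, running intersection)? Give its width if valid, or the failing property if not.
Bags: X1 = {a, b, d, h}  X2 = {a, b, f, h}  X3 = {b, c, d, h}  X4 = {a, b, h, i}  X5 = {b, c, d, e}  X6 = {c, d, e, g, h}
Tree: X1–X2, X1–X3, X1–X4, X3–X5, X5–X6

A tree decomposition must satisfy three properties: every vertex lies in some bag; for every edge, both endpoints lie together in some bag; and for every vertex, the bags containing it form a connected subtree. Here bags containing vertex h are not connected in the tree, so the decomposition is invalid.

No — bags containing vertex h are not connected in the tree.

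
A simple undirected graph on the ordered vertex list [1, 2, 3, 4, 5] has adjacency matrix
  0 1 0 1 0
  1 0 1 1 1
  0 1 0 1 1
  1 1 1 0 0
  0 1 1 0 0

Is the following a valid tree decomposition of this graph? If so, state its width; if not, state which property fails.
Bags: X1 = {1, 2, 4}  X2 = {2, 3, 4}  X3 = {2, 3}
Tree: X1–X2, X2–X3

No — vertex 5 appears in no bag.

A tree decomposition must satisfy three properties: every vertex lies in some bag; for every edge, both endpoints lie together in some bag; and for every vertex, the bags containing it form a connected subtree. Here vertex 5 appears in no bag, so the decomposition is invalid.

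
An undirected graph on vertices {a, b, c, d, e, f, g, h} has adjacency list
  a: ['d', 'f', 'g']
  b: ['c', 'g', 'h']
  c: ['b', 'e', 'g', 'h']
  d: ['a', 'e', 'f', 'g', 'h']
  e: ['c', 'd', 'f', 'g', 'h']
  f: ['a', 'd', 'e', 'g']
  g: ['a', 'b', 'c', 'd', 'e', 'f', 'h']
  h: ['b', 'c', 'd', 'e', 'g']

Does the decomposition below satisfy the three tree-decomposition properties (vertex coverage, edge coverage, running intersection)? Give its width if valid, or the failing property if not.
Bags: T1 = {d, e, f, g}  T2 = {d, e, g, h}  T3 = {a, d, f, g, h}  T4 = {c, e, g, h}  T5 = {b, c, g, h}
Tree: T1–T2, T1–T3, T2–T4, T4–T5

A tree decomposition must satisfy three properties: every vertex lies in some bag; for every edge, both endpoints lie together in some bag; and for every vertex, the bags containing it form a connected subtree. Here bags containing vertex h are not connected in the tree, so the decomposition is invalid.

No — bags containing vertex h are not connected in the tree.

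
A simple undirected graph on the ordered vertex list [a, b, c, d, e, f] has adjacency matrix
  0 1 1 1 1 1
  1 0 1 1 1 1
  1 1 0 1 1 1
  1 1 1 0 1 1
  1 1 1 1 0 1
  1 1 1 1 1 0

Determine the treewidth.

A width-5 tree decomposition is:
Bags: B1 = {a, b, c, d, e, f}
Tree: (single bag)
A single bag containing all 6 vertices is trivially a valid decomposition of width 5. Conversely, {a, b, c, d, e, f} is a clique of size 6, and the vertices of any clique must share a bag in every tree decomposition; so some bag has ≥ 6 vertices and tw(G) ≥ 5. Therefore the treewidth is 5.

5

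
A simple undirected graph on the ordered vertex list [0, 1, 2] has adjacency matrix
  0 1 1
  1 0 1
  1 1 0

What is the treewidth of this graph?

A width-2 tree decomposition is:
Bags: B1 = {0, 1, 2}
Tree: (single bag)
A single bag containing all 3 vertices is trivially a valid decomposition of width 2. For the lower bound, the 3 vertices {0, 1, 2} are pairwise adjacent, and any tree decomposition puts a clique entirely inside one bag — forcing width ≥ 2. Therefore the treewidth is 2.

2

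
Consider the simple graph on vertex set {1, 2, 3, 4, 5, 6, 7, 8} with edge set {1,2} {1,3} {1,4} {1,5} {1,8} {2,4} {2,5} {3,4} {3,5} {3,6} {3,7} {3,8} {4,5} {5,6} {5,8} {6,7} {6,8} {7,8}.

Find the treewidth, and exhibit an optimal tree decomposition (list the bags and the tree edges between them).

Each bag holds 4 vertices, so the decomposition has width 3, which upper-bounds the treewidth. For the lower bound, the 4 vertices {1, 2, 4, 5} are pairwise adjacent, and any tree decomposition puts a clique entirely inside one bag — forcing width ≥ 3. The upper and lower bounds meet at 3, so that is the treewidth.

Treewidth 3.
Bags: B1 = {3, 5, 6, 8}  B2 = {1, 3, 5, 8}  B3 = {3, 6, 7, 8}  B4 = {1, 3, 4, 5}  B5 = {1, 2, 4, 5}
Tree: B1–B2, B1–B3, B2–B4, B4–B5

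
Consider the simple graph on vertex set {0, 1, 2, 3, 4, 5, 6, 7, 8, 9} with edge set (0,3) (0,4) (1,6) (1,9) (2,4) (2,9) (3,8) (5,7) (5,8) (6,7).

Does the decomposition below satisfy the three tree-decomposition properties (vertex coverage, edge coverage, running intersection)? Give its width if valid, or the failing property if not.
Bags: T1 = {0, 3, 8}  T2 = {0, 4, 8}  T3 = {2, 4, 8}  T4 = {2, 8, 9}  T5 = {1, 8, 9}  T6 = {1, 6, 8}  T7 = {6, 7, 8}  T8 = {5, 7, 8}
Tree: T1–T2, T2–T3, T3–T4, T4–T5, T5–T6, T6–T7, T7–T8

Yes; width 2.

Every vertex of G appears in some bag (union = {0, 1, 2, 3, 4, 5, 6, 7, 8, 9}); every edge is covered by a bag; and for each vertex v the set of bags containing v is connected in the bag tree. The decomposition is therefore valid. The largest bag has 3 vertices, so the width is 2.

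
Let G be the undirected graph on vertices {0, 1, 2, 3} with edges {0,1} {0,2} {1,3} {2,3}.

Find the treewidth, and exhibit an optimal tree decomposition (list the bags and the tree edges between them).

Every bag has size at most 3, so the width is 3 − 1 = 2 and tw(G) ≤ 2. For the lower bound, G contains the cycle 0–1–3–2–0, so G is not a forest; only forests have treewidth ≤ 1, hence tw(G) ≥ 2. Therefore the treewidth is 2.

Treewidth 2.
Bags: B1 = {0, 1, 3}  B2 = {0, 2, 3}
Tree: B1–B2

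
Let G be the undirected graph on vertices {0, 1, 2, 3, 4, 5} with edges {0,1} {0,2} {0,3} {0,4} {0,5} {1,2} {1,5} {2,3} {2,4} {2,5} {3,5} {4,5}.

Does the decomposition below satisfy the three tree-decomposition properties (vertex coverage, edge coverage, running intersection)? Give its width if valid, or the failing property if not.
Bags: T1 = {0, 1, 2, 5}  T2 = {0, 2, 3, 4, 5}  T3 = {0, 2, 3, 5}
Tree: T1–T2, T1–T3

No — bags containing vertex 3 are not connected in the tree.

A tree decomposition must satisfy three properties: every vertex lies in some bag; for every edge, both endpoints lie together in some bag; and for every vertex, the bags containing it form a connected subtree. Here bags containing vertex 3 are not connected in the tree, so the decomposition is invalid.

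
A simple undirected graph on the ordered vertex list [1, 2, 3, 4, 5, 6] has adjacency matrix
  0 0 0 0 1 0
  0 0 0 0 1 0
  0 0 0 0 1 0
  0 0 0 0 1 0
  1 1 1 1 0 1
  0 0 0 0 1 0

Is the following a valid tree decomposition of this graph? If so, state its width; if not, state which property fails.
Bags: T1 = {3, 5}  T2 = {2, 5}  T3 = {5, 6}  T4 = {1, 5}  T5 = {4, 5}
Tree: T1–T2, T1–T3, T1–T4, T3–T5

Checking the three conditions: (i) the bags cover all of {1, 2, 3, 4, 5, 6}; (ii) for each edge, some bag contains both endpoints; (iii) the bags containing any fixed vertex form a subtree. All hold, so the decomposition is valid with width 2 − 1 = 1.

Yes; width 1.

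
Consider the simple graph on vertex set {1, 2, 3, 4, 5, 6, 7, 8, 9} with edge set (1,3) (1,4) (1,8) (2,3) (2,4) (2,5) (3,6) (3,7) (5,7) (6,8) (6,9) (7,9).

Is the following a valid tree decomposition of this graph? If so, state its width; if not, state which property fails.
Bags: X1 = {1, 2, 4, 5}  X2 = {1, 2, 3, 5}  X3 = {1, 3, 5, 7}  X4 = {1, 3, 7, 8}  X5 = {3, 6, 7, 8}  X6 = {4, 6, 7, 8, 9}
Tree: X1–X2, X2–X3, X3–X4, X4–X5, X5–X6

A tree decomposition must satisfy three properties: every vertex lies in some bag; for every edge, both endpoints lie together in some bag; and for every vertex, the bags containing it form a connected subtree. Here bags containing vertex 4 are not connected in the tree, so the decomposition is invalid.

No — bags containing vertex 4 are not connected in the tree.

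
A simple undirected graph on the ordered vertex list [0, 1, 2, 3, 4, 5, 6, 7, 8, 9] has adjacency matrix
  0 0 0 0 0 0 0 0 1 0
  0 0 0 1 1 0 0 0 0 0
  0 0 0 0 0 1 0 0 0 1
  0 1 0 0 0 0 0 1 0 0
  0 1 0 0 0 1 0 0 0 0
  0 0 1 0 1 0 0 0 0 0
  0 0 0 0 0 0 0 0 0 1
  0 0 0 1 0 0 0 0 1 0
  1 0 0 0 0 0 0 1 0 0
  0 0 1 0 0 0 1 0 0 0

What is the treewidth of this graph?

1

A width-1 tree decomposition is:
Bags: B1 = {0, 8}  B2 = {7, 8}  B3 = {3, 7}  B4 = {1, 3}  B5 = {1, 4}  B6 = {4, 5}  B7 = {2, 5}  B8 = {2, 9}  B9 = {6, 9}
Tree: B1–B2, B2–B3, B3–B4, B4–B5, B5–B6, B6–B7, B7–B8, B8–B9
Every bag has size at most 2, so the width is 2 − 1 = 1 and tw(G) ≤ 1. G has an edge, so its treewidth is at least 1. Combining the bounds, tw(G) = 1.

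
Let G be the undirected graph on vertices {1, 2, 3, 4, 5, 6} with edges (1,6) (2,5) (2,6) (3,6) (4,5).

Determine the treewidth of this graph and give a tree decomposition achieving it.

The largest bag has 2 vertices, giving width 1; this decomposition certifies tw(G) ≤ 1. G has an edge, so its treewidth is at least 1. Combining the bounds, tw(G) = 1.

Treewidth 1.
Bags: B1 = {2, 5}  B2 = {4, 5}  B3 = {2, 6}  B4 = {3, 6}  B5 = {1, 6}
Tree: B1–B2, B1–B3, B3–B4, B3–B5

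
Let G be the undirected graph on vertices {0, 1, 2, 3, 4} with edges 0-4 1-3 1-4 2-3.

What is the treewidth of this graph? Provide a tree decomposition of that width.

Treewidth 1.
One optimal decomposition is:
Bags: B1 = {0, 4}  B2 = {1, 4}  B3 = {1, 3}  B4 = {2, 3}
Tree: B1–B2, B2–B3, B3–B4

The largest bag has 2 vertices, giving width 1; this decomposition certifies tw(G) ≤ 1. Any graph with an edge has treewidth ≥ 1, and G has the edge 0–4. Therefore the treewidth is 1.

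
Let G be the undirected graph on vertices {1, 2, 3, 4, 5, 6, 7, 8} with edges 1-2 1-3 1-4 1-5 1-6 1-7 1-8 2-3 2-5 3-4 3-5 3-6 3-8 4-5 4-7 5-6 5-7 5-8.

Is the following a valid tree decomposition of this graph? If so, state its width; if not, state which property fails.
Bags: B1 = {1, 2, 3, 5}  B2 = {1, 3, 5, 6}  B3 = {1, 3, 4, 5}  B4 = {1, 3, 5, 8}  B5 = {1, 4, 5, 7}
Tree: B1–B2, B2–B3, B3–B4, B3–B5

Checking the three conditions: (i) the bags cover all of {1, 2, 3, 4, 5, 6, 7, 8}; (ii) for each edge, some bag contains both endpoints; (iii) the bags containing any fixed vertex form a subtree. All hold, so the decomposition is valid with width 4 − 1 = 3.

Yes; width 3.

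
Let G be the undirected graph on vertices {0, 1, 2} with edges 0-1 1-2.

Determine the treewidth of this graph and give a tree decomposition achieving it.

Treewidth 1.
Bags: B1 = {0, 1}  B2 = {1, 2}
Tree: B1–B2

Each bag holds 2 vertices, so the decomposition has width 1, which upper-bounds the treewidth. Since G has at least one edge (e.g. 0–1), it is not an edgeless graph, so tw(G) ≥ 1. Therefore the treewidth is 1.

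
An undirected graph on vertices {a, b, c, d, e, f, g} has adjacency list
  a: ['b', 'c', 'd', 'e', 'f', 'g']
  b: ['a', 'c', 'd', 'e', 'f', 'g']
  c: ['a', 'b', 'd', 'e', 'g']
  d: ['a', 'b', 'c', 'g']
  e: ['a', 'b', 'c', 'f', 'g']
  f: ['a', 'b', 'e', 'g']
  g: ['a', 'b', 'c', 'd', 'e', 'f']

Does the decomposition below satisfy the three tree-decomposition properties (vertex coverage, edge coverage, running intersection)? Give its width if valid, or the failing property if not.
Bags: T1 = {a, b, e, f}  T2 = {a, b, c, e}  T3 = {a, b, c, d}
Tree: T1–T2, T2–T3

No — vertex g appears in no bag.

A tree decomposition must satisfy three properties: every vertex lies in some bag; for every edge, both endpoints lie together in some bag; and for every vertex, the bags containing it form a connected subtree. Here vertex g appears in no bag, so the decomposition is invalid.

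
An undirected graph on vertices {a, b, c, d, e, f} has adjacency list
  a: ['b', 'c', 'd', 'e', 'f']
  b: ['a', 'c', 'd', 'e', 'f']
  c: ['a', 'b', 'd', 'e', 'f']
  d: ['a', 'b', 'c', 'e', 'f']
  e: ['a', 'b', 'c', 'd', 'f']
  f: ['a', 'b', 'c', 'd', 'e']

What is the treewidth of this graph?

A width-5 tree decomposition is:
Bags: B1 = {a, b, c, d, e, f}
Tree: (single bag)
With just one bag of size 6, the width is 6 − 1 = 5, so tw(G) ≤ 5. Conversely, {a, b, c, d, e, f} is a clique of size 6, and the vertices of any clique must share a bag in every tree decomposition; so some bag has ≥ 6 vertices and tw(G) ≥ 5. Combining the bounds, tw(G) = 5.

5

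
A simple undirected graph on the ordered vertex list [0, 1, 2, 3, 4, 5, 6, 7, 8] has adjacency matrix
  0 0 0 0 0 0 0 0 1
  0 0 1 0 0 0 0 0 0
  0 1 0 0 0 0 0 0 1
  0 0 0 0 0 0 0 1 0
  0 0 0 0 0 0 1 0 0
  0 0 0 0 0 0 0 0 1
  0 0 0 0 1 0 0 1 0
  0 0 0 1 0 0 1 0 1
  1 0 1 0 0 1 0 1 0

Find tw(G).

1

A width-1 tree decomposition is:
Bags: B1 = {5, 8}  B2 = {7, 8}  B3 = {6, 7}  B4 = {0, 8}  B5 = {4, 6}  B6 = {3, 7}  B7 = {2, 8}  B8 = {1, 2}
Tree: B1–B2, B2–B3, B2–B4, B3–B5, B3–B6, B2–B7, B7–B8
Each bag holds 2 vertices, so the decomposition has width 1, which upper-bounds the treewidth. Since G has at least one edge (e.g. 5–8), it is not an edgeless graph, so tw(G) ≥ 1. Therefore the treewidth is 1.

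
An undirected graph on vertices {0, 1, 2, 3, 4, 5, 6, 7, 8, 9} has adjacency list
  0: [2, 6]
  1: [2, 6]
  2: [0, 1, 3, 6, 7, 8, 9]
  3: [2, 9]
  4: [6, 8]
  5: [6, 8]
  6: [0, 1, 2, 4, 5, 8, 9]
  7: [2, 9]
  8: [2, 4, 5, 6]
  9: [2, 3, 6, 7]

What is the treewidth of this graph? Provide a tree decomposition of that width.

Every bag has size at most 3, so the width is 3 − 1 = 2 and tw(G) ≤ 2. For the lower bound, the 3 vertices {2, 3, 9} are pairwise adjacent, and any tree decomposition puts a clique entirely inside one bag — forcing width ≥ 2. Hence tw(G) = 2 exactly.

Treewidth 2.
Bags: B1 = {2, 6, 9}  B2 = {2, 6, 8}  B3 = {5, 6, 8}  B4 = {4, 6, 8}  B5 = {1, 2, 6}  B6 = {2, 3, 9}  B7 = {0, 2, 6}  B8 = {2, 7, 9}
Tree: B1–B2, B2–B3, B3–B4, B2–B5, B1–B6, B2–B7, B6–B8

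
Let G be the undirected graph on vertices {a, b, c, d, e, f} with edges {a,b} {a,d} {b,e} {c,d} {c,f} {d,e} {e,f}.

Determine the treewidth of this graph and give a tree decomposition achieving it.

Treewidth 2.
Bags: B1 = {a, b, d}  B2 = {b, d, e}  B3 = {c, d, e}  B4 = {c, e, f}
Tree: B1–B2, B2–B3, B3–B4

Every bag has size at most 3, so the width is 3 − 1 = 2 and tw(G) ≤ 2. For the lower bound, G contains the cycle a–b–e–d–a, so G is not a forest; only forests have treewidth ≤ 1, hence tw(G) ≥ 2. The upper and lower bounds meet at 2, so that is the treewidth.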